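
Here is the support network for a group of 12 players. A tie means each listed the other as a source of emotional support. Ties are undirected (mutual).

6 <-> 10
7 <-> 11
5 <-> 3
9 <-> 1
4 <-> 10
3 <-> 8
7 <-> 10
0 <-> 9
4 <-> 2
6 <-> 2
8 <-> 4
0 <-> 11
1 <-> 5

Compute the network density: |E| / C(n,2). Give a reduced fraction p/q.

13/66

There are 13 edges and 12 nodes, so the maximum possible is C(12,2) = 66.
Density = 13/66.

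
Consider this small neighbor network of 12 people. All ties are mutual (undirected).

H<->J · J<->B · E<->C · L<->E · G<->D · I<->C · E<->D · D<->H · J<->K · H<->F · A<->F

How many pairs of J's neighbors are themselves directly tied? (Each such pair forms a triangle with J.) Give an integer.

J's neighbors are B, H, and K, but none of them are tied to each other, so no triangle contains J.

0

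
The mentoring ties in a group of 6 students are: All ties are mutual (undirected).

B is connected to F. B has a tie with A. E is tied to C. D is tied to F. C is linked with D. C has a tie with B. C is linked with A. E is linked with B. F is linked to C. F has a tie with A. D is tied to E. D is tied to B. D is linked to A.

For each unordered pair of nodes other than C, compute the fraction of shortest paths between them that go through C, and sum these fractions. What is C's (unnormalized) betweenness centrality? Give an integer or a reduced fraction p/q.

2/3

Pairs whose geodesics pass through C — E–A: 1/3; E–F: 1/3.
All other pairs contribute 0.
Summing the contributions gives betweenness(C) = 2/3.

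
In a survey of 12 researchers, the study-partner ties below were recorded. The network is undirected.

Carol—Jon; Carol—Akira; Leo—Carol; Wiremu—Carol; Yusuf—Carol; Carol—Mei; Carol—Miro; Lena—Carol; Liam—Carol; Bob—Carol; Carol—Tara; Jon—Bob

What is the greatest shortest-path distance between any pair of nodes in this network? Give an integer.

Eccentricity of each node (its greatest distance to any other): Akira:2, Bob:2, Carol:1, Jon:2, Lena:2, Leo:2, Liam:2, Mei:2, Miro:2, Tara:2, Wiremu:2, Yusuf:2.
The maximum eccentricity is 2, realized for instance by the pair Bob–Leo via Bob – Carol – Leo. So the diameter is 2.

2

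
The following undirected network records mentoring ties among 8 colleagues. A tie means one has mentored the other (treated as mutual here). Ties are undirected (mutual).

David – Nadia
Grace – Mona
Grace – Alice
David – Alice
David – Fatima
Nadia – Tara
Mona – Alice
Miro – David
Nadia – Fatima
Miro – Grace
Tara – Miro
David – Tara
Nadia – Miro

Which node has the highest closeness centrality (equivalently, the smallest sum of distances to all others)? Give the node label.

Farness (sum of distances to all others) for each node — Alice:11, David:9, Fatima:14, Grace:12, Miro:10, Mona:15, Nadia:11, Tara:12.
The smallest farness is 9, for David, so David has the highest closeness.

David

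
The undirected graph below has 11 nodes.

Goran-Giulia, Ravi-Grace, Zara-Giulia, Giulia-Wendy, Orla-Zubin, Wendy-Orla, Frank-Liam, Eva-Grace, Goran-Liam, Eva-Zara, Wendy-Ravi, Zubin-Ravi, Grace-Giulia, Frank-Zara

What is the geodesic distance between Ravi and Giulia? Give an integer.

One shortest route is Ravi – Wendy – Giulia, which uses 2 edges, and Ravi and Giulia are not directly tied, so nothing shorter exists. So d(Ravi,Giulia) = 2.

2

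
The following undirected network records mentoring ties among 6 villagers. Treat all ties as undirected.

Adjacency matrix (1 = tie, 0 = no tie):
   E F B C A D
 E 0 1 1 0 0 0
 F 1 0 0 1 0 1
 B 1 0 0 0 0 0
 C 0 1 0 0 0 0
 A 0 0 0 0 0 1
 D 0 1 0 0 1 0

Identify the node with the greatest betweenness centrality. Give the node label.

F

Unnormalized betweenness of each node: A:0, B:0, C:0, D:4, E:4, F:8.
F has the largest value, 8, making it the main broker — the node through which the most shortest paths run.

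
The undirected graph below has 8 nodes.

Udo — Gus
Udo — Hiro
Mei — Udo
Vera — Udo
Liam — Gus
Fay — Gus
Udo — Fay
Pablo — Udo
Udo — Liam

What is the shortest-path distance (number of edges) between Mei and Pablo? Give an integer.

2

One shortest route is Mei – Udo – Pablo, which uses 2 edges, and Mei and Pablo are not directly tied, so nothing shorter exists. So d(Mei,Pablo) = 2.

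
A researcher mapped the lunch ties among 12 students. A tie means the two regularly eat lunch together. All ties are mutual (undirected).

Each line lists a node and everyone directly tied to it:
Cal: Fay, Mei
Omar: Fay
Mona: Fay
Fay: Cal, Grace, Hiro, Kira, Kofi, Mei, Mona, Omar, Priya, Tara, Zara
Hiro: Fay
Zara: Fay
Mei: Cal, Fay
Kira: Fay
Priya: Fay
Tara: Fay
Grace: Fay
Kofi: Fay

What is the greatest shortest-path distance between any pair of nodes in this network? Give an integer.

2

Eccentricity of each node (its greatest distance to any other): Cal:2, Fay:1, Grace:2, Hiro:2, Kira:2, Kofi:2, Mei:2, Mona:2, Omar:2, Priya:2, Tara:2, Zara:2.
The maximum eccentricity is 2, realized for instance by the pair Grace–Zara via Grace – Fay – Zara. So the diameter is 2.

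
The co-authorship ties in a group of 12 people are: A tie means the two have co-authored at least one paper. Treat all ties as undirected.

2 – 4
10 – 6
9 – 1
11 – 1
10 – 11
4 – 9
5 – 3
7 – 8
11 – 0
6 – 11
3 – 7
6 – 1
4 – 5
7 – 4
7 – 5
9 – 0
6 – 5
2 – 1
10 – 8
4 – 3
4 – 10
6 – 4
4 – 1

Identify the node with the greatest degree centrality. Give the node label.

4

Degrees — 0:2, 1:5, 2:2, 3:3, 4:8, 5:4, 6:5, 7:4, 8:2, 9:3, 10:4, 11:4.
The maximum is 8, attained only by 4.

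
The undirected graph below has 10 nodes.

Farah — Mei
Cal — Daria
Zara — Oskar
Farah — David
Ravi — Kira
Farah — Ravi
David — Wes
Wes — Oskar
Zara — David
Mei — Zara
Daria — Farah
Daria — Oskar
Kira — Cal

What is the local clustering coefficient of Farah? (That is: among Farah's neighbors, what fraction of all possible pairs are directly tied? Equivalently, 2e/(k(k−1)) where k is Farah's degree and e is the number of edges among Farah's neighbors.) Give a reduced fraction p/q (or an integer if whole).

Farah's neighbors: Daria, David, Mei, and Ravi (k = 4).
Possible neighbor pairs: C(4,2) = 6. Edges among them: none → e = 0.
Clustering(Farah) = 0/6 = 0.

0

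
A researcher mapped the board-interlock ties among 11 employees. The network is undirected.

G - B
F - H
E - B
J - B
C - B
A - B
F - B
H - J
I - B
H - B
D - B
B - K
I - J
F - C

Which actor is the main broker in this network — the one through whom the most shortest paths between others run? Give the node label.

B

Unnormalized betweenness of each node: A:0, B:79/2, C:0, D:0, E:0, F:1/2, G:0, H:1/2, I:0, J:1/2, K:0.
B has the largest value, 79/2, making it the main broker — the node through which the most shortest paths run.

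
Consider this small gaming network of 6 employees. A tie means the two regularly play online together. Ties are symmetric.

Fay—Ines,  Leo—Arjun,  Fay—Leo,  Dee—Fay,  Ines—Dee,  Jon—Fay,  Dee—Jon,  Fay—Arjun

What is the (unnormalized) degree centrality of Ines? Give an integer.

2

Ines is directly tied to Dee and Fay. That is 2 neighbors, so the degree of Ines is 2.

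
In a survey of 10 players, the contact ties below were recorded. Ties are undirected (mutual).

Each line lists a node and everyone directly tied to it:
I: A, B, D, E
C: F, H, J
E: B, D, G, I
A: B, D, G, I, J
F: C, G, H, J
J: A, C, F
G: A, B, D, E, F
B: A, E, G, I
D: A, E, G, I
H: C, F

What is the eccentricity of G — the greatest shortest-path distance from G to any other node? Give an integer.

Distances from G: A:1, B:1, C:2, D:1, E:1, F:1, H:2, I:2, J:2.
The largest is 2 (to H, C, J, and I), so the eccentricity of G is 2.

2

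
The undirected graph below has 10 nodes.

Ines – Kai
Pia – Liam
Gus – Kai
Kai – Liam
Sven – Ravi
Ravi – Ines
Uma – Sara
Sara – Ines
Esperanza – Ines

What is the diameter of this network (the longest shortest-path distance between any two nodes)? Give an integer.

5

Eccentricity of each node (its greatest distance to any other): Esperanza:4, Gus:4, Ines:3, Kai:3, Liam:4, Pia:5, Ravi:4, Sara:4, Sven:5, Uma:5.
The maximum eccentricity is 5, realized for instance by the pair Uma–Pia via Uma – Sara – Ines – Kai – Liam – Pia. So the diameter is 5.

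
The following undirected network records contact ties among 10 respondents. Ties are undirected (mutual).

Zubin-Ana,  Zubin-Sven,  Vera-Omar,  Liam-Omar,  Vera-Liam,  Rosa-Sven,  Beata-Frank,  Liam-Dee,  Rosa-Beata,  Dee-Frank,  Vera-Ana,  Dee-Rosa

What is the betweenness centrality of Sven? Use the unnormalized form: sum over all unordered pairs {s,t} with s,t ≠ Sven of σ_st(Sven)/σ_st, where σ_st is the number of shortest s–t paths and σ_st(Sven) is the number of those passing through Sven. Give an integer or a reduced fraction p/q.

Pairs whose geodesics pass through Sven — Rosa–Ana: 1; Rosa–Zubin: 1; Beata–Ana: 1; Beata–Zubin: 1; Frank–Zubin: 2/2; Dee–Zubin: 1.
All other pairs contribute 0.
Summing the contributions gives betweenness(Sven) = 6.

6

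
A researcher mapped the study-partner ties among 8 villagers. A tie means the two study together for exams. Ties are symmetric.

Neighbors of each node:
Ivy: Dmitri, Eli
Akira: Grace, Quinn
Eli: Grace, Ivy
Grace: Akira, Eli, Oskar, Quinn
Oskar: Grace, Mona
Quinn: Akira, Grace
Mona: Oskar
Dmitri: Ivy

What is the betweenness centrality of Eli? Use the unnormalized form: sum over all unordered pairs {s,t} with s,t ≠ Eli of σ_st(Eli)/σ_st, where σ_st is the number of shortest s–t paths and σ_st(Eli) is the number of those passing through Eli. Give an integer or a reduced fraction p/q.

10

Pairs whose geodesics pass through Eli — Akira–Dmitri: 1; Akira–Ivy: 1; Quinn–Dmitri: 1; Quinn–Ivy: 1; Dmitri–Oskar: 1; Dmitri–Grace: 1; Dmitri–Mona: 1; Oskar–Ivy: 1; Ivy–Grace: 1; Ivy–Mona: 1.
All other pairs contribute 0.
Summing the contributions gives betweenness(Eli) = 10.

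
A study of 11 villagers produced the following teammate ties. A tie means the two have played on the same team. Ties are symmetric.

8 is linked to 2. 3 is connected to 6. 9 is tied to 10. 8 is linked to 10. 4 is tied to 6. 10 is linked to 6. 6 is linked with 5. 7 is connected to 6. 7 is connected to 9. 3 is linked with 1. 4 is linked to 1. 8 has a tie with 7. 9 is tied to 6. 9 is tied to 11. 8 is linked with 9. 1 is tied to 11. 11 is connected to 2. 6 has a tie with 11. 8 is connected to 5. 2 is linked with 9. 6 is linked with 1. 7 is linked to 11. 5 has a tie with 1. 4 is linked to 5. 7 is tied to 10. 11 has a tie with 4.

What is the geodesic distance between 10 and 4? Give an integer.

2

One shortest route is 10 – 6 – 4, which uses 2 edges, and 10 and 4 are not directly tied, so nothing shorter exists. So d(10,4) = 2.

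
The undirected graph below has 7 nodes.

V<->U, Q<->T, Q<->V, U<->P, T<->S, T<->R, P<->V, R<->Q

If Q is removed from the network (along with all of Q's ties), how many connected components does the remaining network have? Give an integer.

2

Without Q, the remaining ties split the others into: {P, U, V}; {R, S, T}.
That's 2 separate components.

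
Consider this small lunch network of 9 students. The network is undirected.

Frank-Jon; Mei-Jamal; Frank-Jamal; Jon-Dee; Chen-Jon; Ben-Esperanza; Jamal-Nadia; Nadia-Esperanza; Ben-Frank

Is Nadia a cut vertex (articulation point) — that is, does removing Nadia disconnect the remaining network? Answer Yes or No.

No

Even without Nadia, every remaining node can still reach every other (the residual graph is connected), so Nadia is not a cut vertex.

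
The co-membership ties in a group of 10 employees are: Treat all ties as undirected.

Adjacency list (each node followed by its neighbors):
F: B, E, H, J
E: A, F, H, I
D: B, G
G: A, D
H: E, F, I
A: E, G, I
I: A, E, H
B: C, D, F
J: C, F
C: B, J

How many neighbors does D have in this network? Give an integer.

2

D is directly tied to B and G. That is 2 neighbors, so the degree of D is 2.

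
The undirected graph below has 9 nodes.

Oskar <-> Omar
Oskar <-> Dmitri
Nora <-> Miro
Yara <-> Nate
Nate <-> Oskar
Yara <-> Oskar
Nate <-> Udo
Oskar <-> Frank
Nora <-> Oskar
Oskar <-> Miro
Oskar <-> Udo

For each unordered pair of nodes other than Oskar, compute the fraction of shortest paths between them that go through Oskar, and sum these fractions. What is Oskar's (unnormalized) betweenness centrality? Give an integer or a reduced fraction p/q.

49/2

Pairs whose geodesics pass through Oskar — Omar–Nate: 1; Omar–Miro: 1; Omar–Dmitri: 1; Omar–Udo: 1; Omar–Frank: 1; Omar–Yara: 1; Omar–Nora: 1; Nate–Miro: 1; Nate–Dmitri: 1; Nate–Frank: 1; Nate–Nora: 1; Miro–Dmitri: 1; Miro–Udo: 1; Miro–Frank: 1 … (+11 more pairs).
All other pairs contribute 0.
Summing the contributions gives betweenness(Oskar) = 49/2.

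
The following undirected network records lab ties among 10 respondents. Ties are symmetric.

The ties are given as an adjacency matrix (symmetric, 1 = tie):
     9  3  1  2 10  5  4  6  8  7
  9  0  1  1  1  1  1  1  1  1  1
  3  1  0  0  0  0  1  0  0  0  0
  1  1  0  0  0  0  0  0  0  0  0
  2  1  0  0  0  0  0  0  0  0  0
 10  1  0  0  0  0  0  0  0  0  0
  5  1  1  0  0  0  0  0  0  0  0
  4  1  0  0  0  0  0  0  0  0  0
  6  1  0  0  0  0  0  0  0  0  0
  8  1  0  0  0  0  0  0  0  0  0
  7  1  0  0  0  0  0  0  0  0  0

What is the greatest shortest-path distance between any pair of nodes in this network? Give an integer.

Eccentricity of each node (its greatest distance to any other): 1:2, 2:2, 3:2, 4:2, 5:2, 6:2, 7:2, 8:2, 9:1, 10:2.
The maximum eccentricity is 2, realized for instance by the pair 3–1 via 3 – 9 – 1. So the diameter is 2.

2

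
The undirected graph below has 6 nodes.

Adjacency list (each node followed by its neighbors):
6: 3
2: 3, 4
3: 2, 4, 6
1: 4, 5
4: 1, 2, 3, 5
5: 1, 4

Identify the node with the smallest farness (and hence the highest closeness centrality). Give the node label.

4

Farness (sum of distances to all others) for each node — 1:9, 2:8, 3:7, 4:6, 5:9, 6:11.
The smallest farness is 6, for 4, so 4 has the highest closeness.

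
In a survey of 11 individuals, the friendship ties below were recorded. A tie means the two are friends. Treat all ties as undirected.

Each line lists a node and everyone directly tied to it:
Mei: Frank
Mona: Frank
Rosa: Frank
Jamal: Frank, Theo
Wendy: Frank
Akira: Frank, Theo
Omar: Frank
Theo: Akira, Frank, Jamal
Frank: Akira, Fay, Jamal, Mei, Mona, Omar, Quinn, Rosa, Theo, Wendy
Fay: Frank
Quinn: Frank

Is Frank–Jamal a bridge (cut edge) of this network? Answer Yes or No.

No

Even without that edge, Frank still reaches Jamal via Frank – Theo – Jamal, so the network stays connected. Not a bridge.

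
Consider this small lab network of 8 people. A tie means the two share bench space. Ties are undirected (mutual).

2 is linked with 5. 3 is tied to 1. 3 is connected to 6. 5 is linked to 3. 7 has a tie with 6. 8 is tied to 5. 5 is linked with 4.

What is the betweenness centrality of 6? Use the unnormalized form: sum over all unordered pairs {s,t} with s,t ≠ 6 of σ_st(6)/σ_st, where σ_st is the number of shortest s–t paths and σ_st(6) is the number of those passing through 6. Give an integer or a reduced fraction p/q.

Pairs whose geodesics pass through 6 — 5–7: 1; 3–7: 1; 8–7: 1; 4–7: 1; 1–7: 1; 2–7: 1.
All other pairs contribute 0.
Summing the contributions gives betweenness(6) = 6.

6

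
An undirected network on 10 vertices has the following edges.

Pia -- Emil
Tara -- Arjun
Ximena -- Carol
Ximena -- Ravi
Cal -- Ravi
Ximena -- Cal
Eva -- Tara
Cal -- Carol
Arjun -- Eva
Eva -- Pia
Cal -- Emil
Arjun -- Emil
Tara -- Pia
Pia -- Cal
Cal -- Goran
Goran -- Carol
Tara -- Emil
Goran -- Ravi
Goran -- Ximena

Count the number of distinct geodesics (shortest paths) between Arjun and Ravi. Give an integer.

1

The shortest distance is 3, and the only length-3 path is Arjun–Emil–Cal–Ravi. So there is exactly 1 shortest path.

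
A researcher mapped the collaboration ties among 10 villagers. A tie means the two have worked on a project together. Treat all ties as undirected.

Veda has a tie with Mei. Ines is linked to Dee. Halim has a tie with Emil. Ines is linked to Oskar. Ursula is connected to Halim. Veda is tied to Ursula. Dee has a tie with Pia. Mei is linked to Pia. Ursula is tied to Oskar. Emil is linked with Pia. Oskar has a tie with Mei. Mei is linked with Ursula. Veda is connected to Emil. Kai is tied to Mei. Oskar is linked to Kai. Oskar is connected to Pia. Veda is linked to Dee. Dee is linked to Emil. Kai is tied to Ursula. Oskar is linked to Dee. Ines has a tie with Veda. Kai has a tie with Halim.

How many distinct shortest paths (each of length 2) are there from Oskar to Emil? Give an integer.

The shortest distance is 2. The length-2 paths are: Oskar–Pia–Emil; Oskar–Dee–Emil.
That gives 2 distinct shortest paths.

2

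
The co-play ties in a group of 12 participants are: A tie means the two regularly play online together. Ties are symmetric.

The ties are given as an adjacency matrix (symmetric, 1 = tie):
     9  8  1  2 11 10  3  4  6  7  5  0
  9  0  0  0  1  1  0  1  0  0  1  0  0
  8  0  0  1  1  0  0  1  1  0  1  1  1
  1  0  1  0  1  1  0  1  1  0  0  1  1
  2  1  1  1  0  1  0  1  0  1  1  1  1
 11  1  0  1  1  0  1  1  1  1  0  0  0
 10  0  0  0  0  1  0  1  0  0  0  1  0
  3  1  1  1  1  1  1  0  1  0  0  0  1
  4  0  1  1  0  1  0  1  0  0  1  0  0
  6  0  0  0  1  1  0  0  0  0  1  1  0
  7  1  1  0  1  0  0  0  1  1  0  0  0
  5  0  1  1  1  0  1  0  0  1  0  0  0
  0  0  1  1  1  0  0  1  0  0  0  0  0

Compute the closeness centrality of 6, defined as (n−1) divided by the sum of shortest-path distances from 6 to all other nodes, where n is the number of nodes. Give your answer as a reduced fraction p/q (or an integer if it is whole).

Distances from 6: 0:2, 1:2, 2:1, 3:2, 4:2, 5:1, 7:1, 8:2, 9:2, 10:2, 11:1. Sum = 18.
n = 12, so closeness = 11/18.

11/18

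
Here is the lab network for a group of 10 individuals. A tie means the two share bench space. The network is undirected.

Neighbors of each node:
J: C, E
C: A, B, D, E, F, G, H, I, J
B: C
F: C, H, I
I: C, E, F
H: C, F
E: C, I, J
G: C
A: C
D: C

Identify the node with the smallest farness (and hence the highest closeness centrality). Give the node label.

C

Farness (sum of distances to all others) for each node — A:17, B:17, C:9, D:17, E:15, F:15, G:17, H:16, I:15, J:16.
The smallest farness is 9, for C, so C has the highest closeness.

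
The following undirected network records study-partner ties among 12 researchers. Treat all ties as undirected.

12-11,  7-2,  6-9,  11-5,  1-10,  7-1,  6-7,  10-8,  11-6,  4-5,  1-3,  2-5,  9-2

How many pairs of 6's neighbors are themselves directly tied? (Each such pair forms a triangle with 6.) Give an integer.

6's neighbors are 7, 9, and 11, but none of them are tied to each other, so no triangle contains 6.

0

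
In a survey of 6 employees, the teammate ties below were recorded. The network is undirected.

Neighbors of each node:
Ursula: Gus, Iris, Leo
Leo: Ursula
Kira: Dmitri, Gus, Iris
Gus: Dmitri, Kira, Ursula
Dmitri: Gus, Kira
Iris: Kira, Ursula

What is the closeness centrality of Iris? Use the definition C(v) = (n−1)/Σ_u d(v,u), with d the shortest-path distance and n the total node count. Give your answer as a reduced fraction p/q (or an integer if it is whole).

Distances from Iris: Dmitri:2, Gus:2, Kira:1, Leo:2, Ursula:1. Sum = 8.
n = 6, so closeness = 5/8.

5/8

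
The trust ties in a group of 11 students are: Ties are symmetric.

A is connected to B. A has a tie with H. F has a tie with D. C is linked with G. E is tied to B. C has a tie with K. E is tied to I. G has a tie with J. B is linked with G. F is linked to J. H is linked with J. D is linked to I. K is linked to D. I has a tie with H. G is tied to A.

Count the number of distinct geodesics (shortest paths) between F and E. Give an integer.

The shortest distance is 3, and the only length-3 path is F–D–I–E. So there is exactly 1 shortest path.

1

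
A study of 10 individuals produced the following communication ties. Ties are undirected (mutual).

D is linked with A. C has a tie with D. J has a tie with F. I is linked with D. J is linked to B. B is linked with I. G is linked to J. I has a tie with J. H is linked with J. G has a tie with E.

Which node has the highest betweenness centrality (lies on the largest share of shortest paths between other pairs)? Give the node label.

Unnormalized betweenness of each node: A:0, B:0, C:0, D:15, E:0, F:0, G:8, H:0, I:18, J:25.
J has the largest value, 25, making it the main broker — the node through which the most shortest paths run.

J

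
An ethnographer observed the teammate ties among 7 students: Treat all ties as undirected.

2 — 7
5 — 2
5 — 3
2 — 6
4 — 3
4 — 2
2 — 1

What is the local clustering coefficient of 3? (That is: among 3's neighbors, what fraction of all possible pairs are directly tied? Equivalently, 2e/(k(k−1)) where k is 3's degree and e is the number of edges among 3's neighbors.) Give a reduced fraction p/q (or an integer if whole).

0

3's neighbors: 4 and 5 (k = 2).
Possible neighbor pairs: C(2,2) = 1. Edges among them: none → e = 0.
Clustering(3) = 0/1.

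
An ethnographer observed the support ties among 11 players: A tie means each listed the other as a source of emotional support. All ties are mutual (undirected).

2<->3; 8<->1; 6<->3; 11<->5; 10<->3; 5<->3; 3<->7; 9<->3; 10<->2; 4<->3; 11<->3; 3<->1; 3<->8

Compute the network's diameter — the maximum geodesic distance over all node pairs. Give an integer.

Eccentricity of each node (its greatest distance to any other): 1:2, 2:2, 3:1, 4:2, 5:2, 6:2, 7:2, 8:2, 9:2, 10:2, 11:2.
The maximum eccentricity is 2, realized for instance by the pair 2–6 via 2 – 3 – 6. So the diameter is 2.

2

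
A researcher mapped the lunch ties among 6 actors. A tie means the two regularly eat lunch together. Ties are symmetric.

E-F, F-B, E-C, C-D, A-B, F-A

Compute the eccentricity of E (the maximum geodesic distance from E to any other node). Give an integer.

2

Distances from E: A:2, B:2, C:1, D:2, F:1.
The largest is 2 (to A, B, and D), so the eccentricity of E is 2.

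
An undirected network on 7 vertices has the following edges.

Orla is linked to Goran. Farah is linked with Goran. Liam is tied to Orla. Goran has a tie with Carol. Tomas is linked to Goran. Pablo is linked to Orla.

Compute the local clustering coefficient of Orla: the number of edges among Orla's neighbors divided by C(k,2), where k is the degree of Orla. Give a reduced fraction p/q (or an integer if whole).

Orla's neighbors: Goran, Liam, and Pablo (k = 3).
Possible neighbor pairs: C(3,2) = 3. Edges among them: none → e = 0.
Clustering(Orla) = 0/3 = 0.

0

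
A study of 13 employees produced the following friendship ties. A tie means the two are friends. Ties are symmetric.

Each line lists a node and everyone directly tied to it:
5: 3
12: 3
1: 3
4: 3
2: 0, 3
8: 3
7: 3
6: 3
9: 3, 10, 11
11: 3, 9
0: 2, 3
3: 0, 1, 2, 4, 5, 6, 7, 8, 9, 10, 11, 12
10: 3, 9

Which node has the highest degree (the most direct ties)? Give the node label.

Degrees — 0:2, 1:1, 2:2, 3:12, 4:1, 5:1, 6:1, 7:1, 8:1, 9:3, 10:2, 11:2, 12:1.
The maximum is 12, attained only by 3.

3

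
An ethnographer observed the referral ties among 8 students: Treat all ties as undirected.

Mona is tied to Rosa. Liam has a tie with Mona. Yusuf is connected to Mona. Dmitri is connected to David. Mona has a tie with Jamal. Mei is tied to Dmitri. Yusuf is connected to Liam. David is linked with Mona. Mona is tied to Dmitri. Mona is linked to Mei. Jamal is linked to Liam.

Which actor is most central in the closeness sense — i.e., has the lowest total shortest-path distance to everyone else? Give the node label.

Mona

Farness (sum of distances to all others) for each node — David:12, Dmitri:11, Jamal:12, Liam:11, Mei:12, Mona:7, Rosa:13, Yusuf:12.
The smallest farness is 7, for Mona, so Mona has the highest closeness.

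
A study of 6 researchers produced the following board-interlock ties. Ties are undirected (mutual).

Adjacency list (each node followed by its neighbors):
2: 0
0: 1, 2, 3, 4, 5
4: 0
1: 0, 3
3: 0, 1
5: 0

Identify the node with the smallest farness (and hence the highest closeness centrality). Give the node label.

Farness (sum of distances to all others) for each node — 0:5, 1:8, 2:9, 3:8, 4:9, 5:9.
The smallest farness is 5, for 0, so 0 has the highest closeness.

0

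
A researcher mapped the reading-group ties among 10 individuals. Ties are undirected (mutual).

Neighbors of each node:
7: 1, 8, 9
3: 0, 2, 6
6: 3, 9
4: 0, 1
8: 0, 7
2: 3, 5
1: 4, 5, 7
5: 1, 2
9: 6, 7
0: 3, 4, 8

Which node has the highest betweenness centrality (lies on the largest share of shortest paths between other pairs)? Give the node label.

Unnormalized betweenness of each node: 0:7, 1:8, 2:3, 3:9, 4:2, 5:3, 6:3, 7:8, 8:2, 9:3.
3 has the largest value, 9, making it the main broker — the node through which the most shortest paths run.

3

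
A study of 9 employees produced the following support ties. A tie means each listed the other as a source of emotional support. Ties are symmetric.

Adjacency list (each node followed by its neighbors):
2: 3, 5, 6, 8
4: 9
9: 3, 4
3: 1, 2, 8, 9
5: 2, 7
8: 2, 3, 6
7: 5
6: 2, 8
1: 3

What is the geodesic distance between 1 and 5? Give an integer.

One shortest route is 1 – 3 – 2 – 5, which uses 3 edges, and at distance 2 from 1 we only reach {2, 8, 9}, which does not include 5. So d(1,5) = 3.

3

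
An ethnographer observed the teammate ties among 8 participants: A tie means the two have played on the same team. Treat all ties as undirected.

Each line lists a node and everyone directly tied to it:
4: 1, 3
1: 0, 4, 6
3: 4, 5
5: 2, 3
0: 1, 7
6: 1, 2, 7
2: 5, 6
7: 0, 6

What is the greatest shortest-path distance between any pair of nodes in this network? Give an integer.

Eccentricity of each node (its greatest distance to any other): 0:4, 1:3, 2:3, 3:4, 4:3, 5:4, 6:3, 7:4.
The maximum eccentricity is 4, realized for instance by the pair 3–7 via 3 – 4 – 1 – 0 – 7. So the diameter is 4.

4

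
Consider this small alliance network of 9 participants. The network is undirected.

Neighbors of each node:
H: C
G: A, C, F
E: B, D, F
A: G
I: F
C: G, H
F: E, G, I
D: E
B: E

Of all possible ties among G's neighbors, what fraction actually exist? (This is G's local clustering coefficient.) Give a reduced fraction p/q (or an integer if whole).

G's neighbors: A, C, and F (k = 3).
Possible neighbor pairs: C(3,2) = 3. Edges among them: none → e = 0.
Clustering(G) = 0/3 = 0.

0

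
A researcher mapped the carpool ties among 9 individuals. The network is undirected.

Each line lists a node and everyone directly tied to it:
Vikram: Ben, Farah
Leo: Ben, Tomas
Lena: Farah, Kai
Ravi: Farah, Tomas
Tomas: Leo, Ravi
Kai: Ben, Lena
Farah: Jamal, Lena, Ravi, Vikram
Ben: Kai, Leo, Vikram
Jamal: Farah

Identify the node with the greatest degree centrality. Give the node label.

Degrees — Ben:3, Farah:4, Jamal:1, Kai:2, Lena:2, Leo:2, Ravi:2, Tomas:2, Vikram:2.
The maximum is 4, attained only by Farah.

Farah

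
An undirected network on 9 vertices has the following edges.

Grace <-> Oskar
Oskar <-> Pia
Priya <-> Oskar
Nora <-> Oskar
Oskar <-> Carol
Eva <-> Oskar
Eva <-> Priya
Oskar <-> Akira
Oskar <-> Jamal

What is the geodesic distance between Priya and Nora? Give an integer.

One shortest route is Priya – Oskar – Nora, which uses 2 edges, and Priya and Nora are not directly tied, so nothing shorter exists. So d(Priya,Nora) = 2.

2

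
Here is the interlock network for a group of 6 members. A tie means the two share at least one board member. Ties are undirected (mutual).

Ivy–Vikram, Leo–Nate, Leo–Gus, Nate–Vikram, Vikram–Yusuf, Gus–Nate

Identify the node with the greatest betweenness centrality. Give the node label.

Unnormalized betweenness of each node: Gus:0, Ivy:0, Leo:0, Nate:6, Vikram:7, Yusuf:0.
Vikram has the largest value, 7, making it the main broker — the node through which the most shortest paths run.

Vikram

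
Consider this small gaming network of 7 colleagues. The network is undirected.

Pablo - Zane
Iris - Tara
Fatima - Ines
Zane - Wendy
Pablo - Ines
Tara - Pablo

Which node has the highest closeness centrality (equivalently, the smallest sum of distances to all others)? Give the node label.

Farness (sum of distances to all others) for each node — Fatima:17, Ines:12, Iris:17, Pablo:9, Tara:12, Wendy:17, Zane:12.
The smallest farness is 9, for Pablo, so Pablo has the highest closeness.

Pablo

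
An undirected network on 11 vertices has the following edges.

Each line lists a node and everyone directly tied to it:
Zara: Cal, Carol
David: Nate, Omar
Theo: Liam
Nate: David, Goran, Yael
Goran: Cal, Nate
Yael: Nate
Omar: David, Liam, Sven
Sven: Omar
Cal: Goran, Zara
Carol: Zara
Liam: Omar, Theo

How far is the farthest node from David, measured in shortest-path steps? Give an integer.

Distances from David: Cal:3, Carol:5, Goran:2, Liam:2, Nate:1, Omar:1, Sven:2, Theo:3, Yael:2, Zara:4.
The largest is 5 (to Carol), so the eccentricity of David is 5.

5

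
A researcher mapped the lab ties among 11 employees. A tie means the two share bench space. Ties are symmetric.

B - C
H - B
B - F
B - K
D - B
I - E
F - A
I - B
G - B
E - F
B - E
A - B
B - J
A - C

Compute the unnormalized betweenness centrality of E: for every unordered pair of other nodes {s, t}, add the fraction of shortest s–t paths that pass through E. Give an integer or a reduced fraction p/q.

1/2

Pairs whose geodesics pass through E — F–I: 1/2.
All other pairs contribute 0.
Summing the contributions gives betweenness(E) = 1/2.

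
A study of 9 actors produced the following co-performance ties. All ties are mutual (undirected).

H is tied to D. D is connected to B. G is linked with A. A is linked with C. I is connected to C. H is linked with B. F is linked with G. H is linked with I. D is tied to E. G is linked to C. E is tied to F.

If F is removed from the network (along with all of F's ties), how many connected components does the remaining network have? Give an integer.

1

F's neighbors (E and G) remain reachable from one another through other ties, so the rest of the network stays in one piece.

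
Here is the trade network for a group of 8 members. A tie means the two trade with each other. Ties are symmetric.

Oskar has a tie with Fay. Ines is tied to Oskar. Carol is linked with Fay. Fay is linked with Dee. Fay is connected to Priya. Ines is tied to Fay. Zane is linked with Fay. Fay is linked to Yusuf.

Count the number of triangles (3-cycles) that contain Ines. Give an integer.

1

Ines's neighbors: Fay and Oskar.
Neighbor pairs that are themselves tied: Ines–Fay–Oskar. Each forms one triangle with Ines, for 1 in total.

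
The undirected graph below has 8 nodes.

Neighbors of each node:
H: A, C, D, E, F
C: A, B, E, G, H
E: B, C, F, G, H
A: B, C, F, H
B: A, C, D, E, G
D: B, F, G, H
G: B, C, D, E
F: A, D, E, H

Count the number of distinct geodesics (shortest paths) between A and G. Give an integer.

The shortest distance is 2. The length-2 paths are: A–C–G; A–B–G.
That gives 2 distinct shortest paths.

2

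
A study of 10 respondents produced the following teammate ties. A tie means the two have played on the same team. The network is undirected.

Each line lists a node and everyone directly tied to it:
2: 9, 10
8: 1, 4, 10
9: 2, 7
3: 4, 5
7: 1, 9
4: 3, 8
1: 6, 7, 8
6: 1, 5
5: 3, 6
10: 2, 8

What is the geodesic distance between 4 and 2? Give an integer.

3

One shortest route is 4 – 8 – 10 – 2, which uses 3 edges, and at distance 2 from 4 we only reach {1, 5, 10}, which does not include 2. So d(4,2) = 3.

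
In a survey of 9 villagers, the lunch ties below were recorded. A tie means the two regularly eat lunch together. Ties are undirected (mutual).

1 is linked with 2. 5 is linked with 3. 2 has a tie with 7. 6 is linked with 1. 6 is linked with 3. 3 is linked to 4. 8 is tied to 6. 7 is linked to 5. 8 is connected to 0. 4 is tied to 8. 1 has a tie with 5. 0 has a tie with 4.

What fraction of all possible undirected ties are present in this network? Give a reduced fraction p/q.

There are 12 edges and 9 nodes, so the maximum possible is C(9,2) = 36.
Density = 12/36 = 1/3.

1/3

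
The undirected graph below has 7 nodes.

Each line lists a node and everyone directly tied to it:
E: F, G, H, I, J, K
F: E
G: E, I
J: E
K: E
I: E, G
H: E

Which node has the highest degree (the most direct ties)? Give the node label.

E

Degrees — E:6, F:1, G:2, H:1, I:2, J:1, K:1.
The maximum is 6, attained only by E.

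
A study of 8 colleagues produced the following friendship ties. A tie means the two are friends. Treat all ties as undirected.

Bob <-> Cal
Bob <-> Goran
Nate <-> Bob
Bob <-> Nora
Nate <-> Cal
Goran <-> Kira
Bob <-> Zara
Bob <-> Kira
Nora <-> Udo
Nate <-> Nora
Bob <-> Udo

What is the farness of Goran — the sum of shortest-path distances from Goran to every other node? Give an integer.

Distances from Goran: Bob:1, Cal:2, Kira:1, Nate:2, Nora:2, Udo:2, Zara:2.
Sum = 1 + 2 + 1 + 2 + 2 + 2 + 2 = 12.

12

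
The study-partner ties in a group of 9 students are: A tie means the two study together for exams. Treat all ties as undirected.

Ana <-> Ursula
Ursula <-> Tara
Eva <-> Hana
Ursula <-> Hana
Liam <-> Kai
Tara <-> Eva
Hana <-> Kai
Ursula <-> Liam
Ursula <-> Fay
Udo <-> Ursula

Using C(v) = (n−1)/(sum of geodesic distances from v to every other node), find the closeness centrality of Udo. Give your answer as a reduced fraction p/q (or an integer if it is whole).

Distances from Udo: Ana:2, Eva:3, Fay:2, Hana:2, Kai:3, Liam:2, Tara:2, Ursula:1. Sum = 17.
n = 9, so closeness = 8/17.

8/17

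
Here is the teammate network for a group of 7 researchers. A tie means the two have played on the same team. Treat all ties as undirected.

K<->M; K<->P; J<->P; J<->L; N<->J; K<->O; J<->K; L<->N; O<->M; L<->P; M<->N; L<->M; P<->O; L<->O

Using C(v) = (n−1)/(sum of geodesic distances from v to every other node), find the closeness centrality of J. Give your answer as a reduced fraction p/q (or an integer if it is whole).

Distances from J: K:1, L:1, M:2, N:1, O:2, P:1. Sum = 8.
n = 7, so closeness = 6/8 = 3/4.

3/4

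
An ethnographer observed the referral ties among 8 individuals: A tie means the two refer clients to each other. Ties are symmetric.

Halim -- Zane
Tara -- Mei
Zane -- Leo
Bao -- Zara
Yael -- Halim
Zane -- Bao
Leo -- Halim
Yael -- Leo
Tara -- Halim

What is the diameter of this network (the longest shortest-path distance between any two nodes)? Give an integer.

Eccentricity of each node (its greatest distance to any other): Bao:4, Halim:3, Leo:3, Mei:5, Tara:4, Yael:4, Zane:3, Zara:5.
The maximum eccentricity is 5, realized for instance by the pair Zara–Mei via Zara – Bao – Zane – Halim – Tara – Mei. So the diameter is 5.

5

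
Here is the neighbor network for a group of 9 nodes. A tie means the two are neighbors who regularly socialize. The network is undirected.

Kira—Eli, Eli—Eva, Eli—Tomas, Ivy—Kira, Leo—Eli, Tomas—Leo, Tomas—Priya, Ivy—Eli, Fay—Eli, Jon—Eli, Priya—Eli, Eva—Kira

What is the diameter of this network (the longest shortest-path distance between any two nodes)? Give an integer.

2

Eccentricity of each node (its greatest distance to any other): Eli:1, Eva:2, Fay:2, Ivy:2, Jon:2, Kira:2, Leo:2, Priya:2, Tomas:2.
The maximum eccentricity is 2, realized for instance by the pair Priya–Fay via Priya – Eli – Fay. So the diameter is 2.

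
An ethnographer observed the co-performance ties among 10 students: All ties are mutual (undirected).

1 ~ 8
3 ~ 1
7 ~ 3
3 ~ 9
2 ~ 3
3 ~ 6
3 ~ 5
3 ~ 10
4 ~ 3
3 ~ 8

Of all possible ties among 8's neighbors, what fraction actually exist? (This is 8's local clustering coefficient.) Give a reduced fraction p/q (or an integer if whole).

8's neighbors: 1 and 3 (k = 2).
Possible neighbor pairs: C(2,2) = 1. Edges among them: 1–3 → e = 1.
Clustering(8) = 1/1.

1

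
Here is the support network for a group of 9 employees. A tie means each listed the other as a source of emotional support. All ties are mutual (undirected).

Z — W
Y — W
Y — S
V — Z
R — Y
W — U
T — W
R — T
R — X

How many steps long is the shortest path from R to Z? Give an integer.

One shortest route is R – Y – W – Z, which uses 3 edges, and at distance 2 from R we only reach {S, W}, which does not include Z. So d(R,Z) = 3.

3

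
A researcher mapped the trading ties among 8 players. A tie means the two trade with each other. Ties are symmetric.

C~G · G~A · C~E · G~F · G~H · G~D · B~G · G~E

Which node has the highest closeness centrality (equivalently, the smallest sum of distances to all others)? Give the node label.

G

Farness (sum of distances to all others) for each node — A:13, B:13, C:12, D:13, E:12, F:13, G:7, H:13.
The smallest farness is 7, for G, so G has the highest closeness.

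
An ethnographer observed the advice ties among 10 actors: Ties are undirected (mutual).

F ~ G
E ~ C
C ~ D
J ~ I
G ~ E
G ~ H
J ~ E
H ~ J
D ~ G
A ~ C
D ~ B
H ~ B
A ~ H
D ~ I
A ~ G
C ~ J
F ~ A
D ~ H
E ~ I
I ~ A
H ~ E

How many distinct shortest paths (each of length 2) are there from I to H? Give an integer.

4

The shortest distance is 2. The length-2 paths are: I–J–H; I–E–H; I–A–H; I–D–H.
That gives 4 distinct shortest paths.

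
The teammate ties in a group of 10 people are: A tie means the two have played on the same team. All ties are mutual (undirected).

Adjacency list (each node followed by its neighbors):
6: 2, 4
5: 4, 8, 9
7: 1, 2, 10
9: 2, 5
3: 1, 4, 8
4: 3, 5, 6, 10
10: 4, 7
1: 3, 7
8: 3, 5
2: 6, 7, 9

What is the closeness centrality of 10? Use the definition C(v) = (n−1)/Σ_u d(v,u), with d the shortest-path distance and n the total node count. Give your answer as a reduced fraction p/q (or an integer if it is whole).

Distances from 10: 1:2, 2:2, 3:2, 4:1, 5:2, 6:2, 7:1, 8:3, 9:3. Sum = 18.
n = 10, so closeness = 9/18 = 1/2.

1/2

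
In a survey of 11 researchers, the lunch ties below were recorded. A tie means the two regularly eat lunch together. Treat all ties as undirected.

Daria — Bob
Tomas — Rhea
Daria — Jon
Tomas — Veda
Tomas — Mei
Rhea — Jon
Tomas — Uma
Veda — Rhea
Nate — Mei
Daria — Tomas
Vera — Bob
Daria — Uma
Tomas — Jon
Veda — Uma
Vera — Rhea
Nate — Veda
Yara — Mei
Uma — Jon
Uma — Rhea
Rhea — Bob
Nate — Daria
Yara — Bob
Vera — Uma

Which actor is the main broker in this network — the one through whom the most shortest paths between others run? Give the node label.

Unnormalized betweenness of each node: Bob:73/12, Daria:21/4, Jon:1/4, Mei:43/12, Nate:5/3, Rhea:17/3, Tomas:13/2, Uma:15/4, Veda:7/3, Vera:7/12, Yara:4/3.
Tomas has the largest value, 13/2, making it the main broker — the node through which the most shortest paths run.

Tomas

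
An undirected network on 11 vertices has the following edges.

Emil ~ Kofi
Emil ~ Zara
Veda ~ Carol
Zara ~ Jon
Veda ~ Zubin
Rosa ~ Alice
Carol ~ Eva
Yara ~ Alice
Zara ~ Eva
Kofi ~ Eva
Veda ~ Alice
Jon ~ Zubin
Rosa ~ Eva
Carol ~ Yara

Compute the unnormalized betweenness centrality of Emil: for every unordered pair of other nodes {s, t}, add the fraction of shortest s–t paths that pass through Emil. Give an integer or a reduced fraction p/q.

Pairs whose geodesics pass through Emil — Kofi–Zara: 1/2; Kofi–Jon: 1/2; Kofi–Zubin: 1/3.
All other pairs contribute 0.
Summing the contributions gives betweenness(Emil) = 4/3.

4/3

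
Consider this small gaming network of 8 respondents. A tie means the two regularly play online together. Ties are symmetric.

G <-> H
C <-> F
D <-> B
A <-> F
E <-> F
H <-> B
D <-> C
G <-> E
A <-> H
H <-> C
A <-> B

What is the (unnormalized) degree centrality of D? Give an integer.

D is directly tied to B and C. That is 2 neighbors, so the degree of D is 2.

2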